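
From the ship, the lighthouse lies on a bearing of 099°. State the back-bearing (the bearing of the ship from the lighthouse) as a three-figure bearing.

Back-bearing = 099° + 180° = 279°.

279°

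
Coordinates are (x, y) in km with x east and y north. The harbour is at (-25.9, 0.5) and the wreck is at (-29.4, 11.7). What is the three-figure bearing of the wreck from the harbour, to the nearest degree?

Δeast = -29.4 − -25.9 = -3.50; Δnorth = 11.7 − 0.5 = 11.20.
Bearing = atan2(Δeast, Δnorth) mod 360° = 342.65° ≈ 343°.

343°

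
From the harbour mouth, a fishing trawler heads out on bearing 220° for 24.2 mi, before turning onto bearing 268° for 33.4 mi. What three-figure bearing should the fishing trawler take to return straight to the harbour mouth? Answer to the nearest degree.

Leg 1 (220°, 24.2 mi): east 24.2 sin 220° = -15.56, north 24.2 cos 220° = -18.54
Leg 2 (268°, 33.4 mi): east 33.4 sin 268° = -33.38, north 33.4 cos 268° = -1.17
Net displacement: -48.94 east, -19.70 north. Direction back to start is (48.94, 19.70): bearing = atan2(48.94, 19.70) mod 360° = 68.07° ≈ 068°.

068°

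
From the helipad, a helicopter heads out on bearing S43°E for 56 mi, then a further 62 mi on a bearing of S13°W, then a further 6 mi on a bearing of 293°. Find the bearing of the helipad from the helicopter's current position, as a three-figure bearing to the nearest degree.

Leg 1 (S43°E, 56 mi): east 56 sin 137° = 38.19, north 56 cos 137° = -40.96
Leg 2 (S13°W, 62 mi): east 62 sin 193° = -13.95, north 62 cos 193° = -60.41
Leg 3 (293°, 6 mi): east 6 sin 293° = -5.52, north 6 cos 293° = 2.34
Net displacement: 18.72 east, -99.02 north. Direction back to start is (-18.72, 99.02): bearing = atan2(-18.72, 99.02) mod 360° = 349.29° ≈ 349°.

349°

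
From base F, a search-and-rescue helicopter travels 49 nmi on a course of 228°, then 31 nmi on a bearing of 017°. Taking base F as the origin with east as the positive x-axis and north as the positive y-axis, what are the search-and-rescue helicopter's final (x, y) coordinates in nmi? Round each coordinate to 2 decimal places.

Leg 1 (228°, 49 nmi): east 49 sin 228° = -36.41, north 49 cos 228° = -32.79
Leg 2 (017°, 31 nmi): east 31 sin 17° = 9.06, north 31 cos 17° = 29.65
Summing: -27.35 nmi east, -3.14 nmi north → (-27.35, -3.14).

(-27.35, -3.14)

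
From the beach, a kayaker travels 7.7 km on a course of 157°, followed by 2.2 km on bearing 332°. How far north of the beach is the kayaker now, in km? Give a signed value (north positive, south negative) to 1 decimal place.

Leg 1 (157°, 7.7 km): east 7.7 sin 157° = 3.01, north 7.7 cos 157° = -7.09
Leg 2 (332°, 2.2 km): east 2.2 sin 332° = -1.03, north 2.2 cos 332° = 1.94
Net north component: -5.15 km.

-5.1 km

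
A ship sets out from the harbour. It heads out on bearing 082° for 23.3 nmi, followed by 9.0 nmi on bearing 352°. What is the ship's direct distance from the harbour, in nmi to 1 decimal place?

25.0 nmi

Leg 1 (082°, 23.3 nmi): east 23.3 sin 82° = 23.07, north 23.3 cos 82° = 3.24
Leg 2 (352°, 9.0 nmi): east 9.0 sin 352° = -1.25, north 9.0 cos 352° = 8.91
Net: 21.82 east, 12.16 north. Distance = √((21.82)² + (12.16)²) = 24.978 nmi.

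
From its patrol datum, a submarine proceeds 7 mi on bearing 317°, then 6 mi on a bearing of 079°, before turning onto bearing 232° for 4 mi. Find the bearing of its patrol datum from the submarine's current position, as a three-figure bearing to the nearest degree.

Leg 1 (317°, 7 mi): east 7 sin 317° = -4.77, north 7 cos 317° = 5.12
Leg 2 (079°, 6 mi): east 6 sin 79° = 5.89, north 6 cos 79° = 1.14
Leg 3 (232°, 4 mi): east 4 sin 232° = -3.15, north 4 cos 232° = -2.46
Net displacement: -2.04 east, 3.80 north. Direction back to start is (2.04, -3.80): bearing = atan2(2.04, -3.80) mod 360° = 151.83° ≈ 152°.

152°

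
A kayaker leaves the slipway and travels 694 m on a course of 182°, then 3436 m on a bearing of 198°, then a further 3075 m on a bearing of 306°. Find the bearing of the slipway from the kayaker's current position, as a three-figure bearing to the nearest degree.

059°

Leg 1 (182°, 694 m): east 694 sin 182° = -24.22, north 694 cos 182° = -693.58
Leg 2 (198°, 3436 m): east 3436 sin 198° = -1061.78, north 3436 cos 198° = -3267.83
Leg 3 (306°, 3075 m): east 3075 sin 306° = -2487.73, north 3075 cos 306° = 1807.44
Net displacement: -3573.73 east, -2153.97 north. Direction back to start is (3573.73, 2153.97): bearing = atan2(3573.73, 2153.97) mod 360° = 58.92° ≈ 059°.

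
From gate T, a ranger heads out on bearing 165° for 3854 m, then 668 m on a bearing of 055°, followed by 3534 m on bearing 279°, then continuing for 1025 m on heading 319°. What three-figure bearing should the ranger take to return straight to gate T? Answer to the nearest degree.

Leg 1 (165°, 3854 m): east 3854 sin 165° = 997.49, north 3854 cos 165° = -3722.68
Leg 2 (055°, 668 m): east 668 sin 55° = 547.19, north 668 cos 55° = 383.15
Leg 3 (279°, 3534 m): east 3534 sin 279° = -3490.49, north 3534 cos 279° = 552.84
Leg 4 (319°, 1025 m): east 1025 sin 319° = -672.46, north 1025 cos 319° = 773.58
Net displacement: -2618.27 east, -2013.11 north. Direction back to start is (2618.27, 2013.11): bearing = atan2(2618.27, 2013.11) mod 360° = 52.44° ≈ 052°.

052°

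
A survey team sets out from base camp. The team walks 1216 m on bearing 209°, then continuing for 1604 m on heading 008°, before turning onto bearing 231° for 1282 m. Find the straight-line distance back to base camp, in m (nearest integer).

Leg 1 (209°, 1216 m): east 1216 sin 209° = -589.53, north 1216 cos 209° = -1063.54
Leg 2 (008°, 1604 m): east 1604 sin 8° = 223.23, north 1604 cos 8° = 1588.39
Leg 3 (231°, 1282 m): east 1282 sin 231° = -996.30, north 1282 cos 231° = -806.79
Net: -1362.60 east, -281.94 north. Distance = √((-1362.60)² + (-281.94)²) = 1391.458 m.

1391 m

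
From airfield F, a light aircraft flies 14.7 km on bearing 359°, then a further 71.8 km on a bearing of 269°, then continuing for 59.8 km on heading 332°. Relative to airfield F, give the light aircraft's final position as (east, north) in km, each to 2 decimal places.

(-100.12, 66.24)

Leg 1 (359°, 14.7 km): east 14.7 sin 359° = -0.26, north 14.7 cos 359° = 14.70
Leg 2 (269°, 71.8 km): east 71.8 sin 269° = -71.79, north 71.8 cos 269° = -1.25
Leg 3 (332°, 59.8 km): east 59.8 sin 332° = -28.07, north 59.8 cos 332° = 52.80
Summing: -100.12 km east, 66.24 km north → (-100.12, 66.24).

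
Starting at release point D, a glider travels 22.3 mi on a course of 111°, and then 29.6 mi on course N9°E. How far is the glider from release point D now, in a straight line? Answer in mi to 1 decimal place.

Leg 1 (111°, 22.3 mi): east 22.3 sin 111° = 20.82, north 22.3 cos 111° = -7.99
Leg 2 (N9°E, 29.6 mi): east 29.6 sin 9° = 4.63, north 29.6 cos 9° = 29.24
Net: 25.45 east, 21.24 north. Distance = √((25.45)² + (21.24)²) = 33.151 mi.

33.2 mi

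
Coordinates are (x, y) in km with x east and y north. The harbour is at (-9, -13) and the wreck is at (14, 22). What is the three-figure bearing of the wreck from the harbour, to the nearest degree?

033°

Δeast = 14 − -9 = 23.00; Δnorth = 22 − -13 = 35.00.
Bearing = atan2(Δeast, Δnorth) mod 360° = 33.31° ≈ 033°.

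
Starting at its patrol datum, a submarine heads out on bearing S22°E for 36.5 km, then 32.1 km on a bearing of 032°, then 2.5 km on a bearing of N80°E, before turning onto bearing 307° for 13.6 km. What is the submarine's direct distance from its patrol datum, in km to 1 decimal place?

Leg 1 (S22°E, 36.5 km): east 36.5 sin 158° = 13.67, north 36.5 cos 158° = -33.84
Leg 2 (032°, 32.1 km): east 32.1 sin 32° = 17.01, north 32.1 cos 32° = 27.22
Leg 3 (N80°E, 2.5 km): east 2.5 sin 80° = 2.46, north 2.5 cos 80° = 0.43
Leg 4 (307°, 13.6 km): east 13.6 sin 307° = -10.86, north 13.6 cos 307° = 8.18
Net: 22.28 east, 2.00 north. Distance = √((22.28)² + (2.00)²) = 22.374 km.

22.4 km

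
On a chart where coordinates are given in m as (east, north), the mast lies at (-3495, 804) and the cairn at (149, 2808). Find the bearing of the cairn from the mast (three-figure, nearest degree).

061°

Δeast = 149 − -3495 = 3644.00; Δnorth = 2808 − 804 = 2004.00.
Bearing = atan2(Δeast, Δnorth) mod 360° = 61.19° ≈ 061°.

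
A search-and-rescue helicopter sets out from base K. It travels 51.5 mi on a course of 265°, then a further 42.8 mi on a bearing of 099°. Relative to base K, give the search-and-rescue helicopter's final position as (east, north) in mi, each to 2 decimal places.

(-9.03, -11.18)

Leg 1 (265°, 51.5 mi): east 51.5 sin 265° = -51.30, north 51.5 cos 265° = -4.49
Leg 2 (099°, 42.8 mi): east 42.8 sin 99° = 42.27, north 42.8 cos 99° = -6.70
Summing: -9.03 mi east, -11.18 mi north → (-9.03, -11.18).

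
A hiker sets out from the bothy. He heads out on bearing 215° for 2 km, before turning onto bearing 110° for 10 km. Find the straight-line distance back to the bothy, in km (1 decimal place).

9.7 km

Leg 1 (215°, 2 km): east 2 sin 215° = -1.15, north 2 cos 215° = -1.64
Leg 2 (110°, 10 km): east 10 sin 110° = 9.40, north 10 cos 110° = -3.42
Net: 8.25 east, -5.06 north. Distance = √((8.25)² + (-5.06)²) = 9.677 km.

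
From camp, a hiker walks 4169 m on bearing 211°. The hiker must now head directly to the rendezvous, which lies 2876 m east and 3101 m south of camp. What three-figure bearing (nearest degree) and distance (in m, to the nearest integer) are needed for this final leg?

085°, 5045 m

Leg 1 (211°, 4169 m): east 4169 sin 211° = -2147.19, north 4169 cos 211° = -3573.53
Current position: (-2147.19, -3573.53). Target: (2876, -3101). Remaining: Δeast = 5023.19, Δnorth = 472.53.
Bearing = atan2(5023.19, 472.53) mod 360° = 84.63°; distance = √((5023.19)² + (472.53)²) = 5045.370 m.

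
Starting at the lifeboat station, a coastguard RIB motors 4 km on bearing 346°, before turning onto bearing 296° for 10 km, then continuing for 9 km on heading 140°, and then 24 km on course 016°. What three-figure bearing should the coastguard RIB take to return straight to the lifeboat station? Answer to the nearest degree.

Leg 1 (346°, 4 km): east 4 sin 346° = -0.97, north 4 cos 346° = 3.88
Leg 2 (296°, 10 km): east 10 sin 296° = -8.99, north 10 cos 296° = 4.38
Leg 3 (140°, 9 km): east 9 sin 140° = 5.79, north 9 cos 140° = -6.89
Leg 4 (016°, 24 km): east 24 sin 16° = 6.62, north 24 cos 16° = 23.07
Net displacement: 2.44 east, 24.44 north. Direction back to start is (-2.44, -24.44): bearing = atan2(-2.44, -24.44) mod 360° = 185.71° ≈ 186°.

186°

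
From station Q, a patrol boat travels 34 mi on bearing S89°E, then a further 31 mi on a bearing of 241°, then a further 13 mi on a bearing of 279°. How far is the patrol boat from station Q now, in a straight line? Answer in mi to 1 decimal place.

Leg 1 (S89°E, 34 mi): east 34 sin 91° = 33.99, north 34 cos 91° = -0.59
Leg 2 (241°, 31 mi): east 31 sin 241° = -27.11, north 31 cos 241° = -15.03
Leg 3 (279°, 13 mi): east 13 sin 279° = -12.84, north 13 cos 279° = 2.03
Net: -5.96 east, -13.59 north. Distance = √((-5.96)² + (-13.59)²) = 14.838 mi.

14.8 mi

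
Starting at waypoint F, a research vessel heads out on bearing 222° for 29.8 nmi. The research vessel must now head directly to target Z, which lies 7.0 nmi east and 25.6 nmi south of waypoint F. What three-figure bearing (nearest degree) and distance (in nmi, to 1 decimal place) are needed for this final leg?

097°, 27.2 nmi

Leg 1 (222°, 29.8 nmi): east 29.8 sin 222° = -19.94, north 29.8 cos 222° = -22.15
Current position: (-19.94, -22.15). Target: (7.0, -25.6). Remaining: Δeast = 26.94, Δnorth = -3.45.
Bearing = atan2(26.94, -3.45) mod 360° = 97.31°; distance = √((26.94)² + (-3.45)²) = 27.161 nmi.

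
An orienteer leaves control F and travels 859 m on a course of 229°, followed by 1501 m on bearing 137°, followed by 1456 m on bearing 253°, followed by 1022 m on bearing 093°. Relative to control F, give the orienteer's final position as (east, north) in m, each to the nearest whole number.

Leg 1 (229°, 859 m): east 859 sin 229° = -648.30, north 859 cos 229° = -563.55
Leg 2 (137°, 1501 m): east 1501 sin 137° = 1023.68, north 1501 cos 137° = -1097.76
Leg 3 (253°, 1456 m): east 1456 sin 253° = -1392.38, north 1456 cos 253° = -425.69
Leg 4 (093°, 1022 m): east 1022 sin 93° = 1020.60, north 1022 cos 93° = -53.49
Summing: 3.60 m east, -2140.50 m north → (4, -2140).

(4, -2140)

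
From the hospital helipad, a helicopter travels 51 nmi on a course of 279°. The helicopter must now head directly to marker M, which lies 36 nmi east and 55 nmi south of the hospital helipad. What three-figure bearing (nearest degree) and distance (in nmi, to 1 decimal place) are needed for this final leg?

Leg 1 (279°, 51 nmi): east 51 sin 279° = -50.37, north 51 cos 279° = 7.98
Current position: (-50.37, 7.98). Target: (36, -55). Remaining: Δeast = 86.37, Δnorth = -62.98.
Bearing = atan2(86.37, -62.98) mod 360° = 126.10°; distance = √((86.37)² + (-62.98)²) = 106.894 nmi.

126°, 106.9 nmi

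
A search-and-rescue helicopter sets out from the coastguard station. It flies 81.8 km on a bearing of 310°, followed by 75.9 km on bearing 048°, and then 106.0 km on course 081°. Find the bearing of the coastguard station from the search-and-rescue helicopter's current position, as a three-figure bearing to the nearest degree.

219°

Leg 1 (310°, 81.8 km): east 81.8 sin 310° = -62.66, north 81.8 cos 310° = 52.58
Leg 2 (048°, 75.9 km): east 75.9 sin 48° = 56.40, north 75.9 cos 48° = 50.79
Leg 3 (081°, 106.0 km): east 106.0 sin 81° = 104.69, north 106.0 cos 81° = 16.58
Net displacement: 98.44 east, 119.95 north. Direction back to start is (-98.44, -119.95): bearing = atan2(-98.44, -119.95) mod 360° = 219.37° ≈ 219°.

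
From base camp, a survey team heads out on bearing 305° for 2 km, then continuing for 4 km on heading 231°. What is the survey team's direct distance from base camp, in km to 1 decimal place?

Leg 1 (305°, 2 km): east 2 sin 305° = -1.64, north 2 cos 305° = 1.15
Leg 2 (231°, 4 km): east 4 sin 231° = -3.11, north 4 cos 231° = -2.52
Net: -4.75 east, -1.37 north. Distance = √((-4.75)² + (-1.37)²) = 4.941 km.

4.9 km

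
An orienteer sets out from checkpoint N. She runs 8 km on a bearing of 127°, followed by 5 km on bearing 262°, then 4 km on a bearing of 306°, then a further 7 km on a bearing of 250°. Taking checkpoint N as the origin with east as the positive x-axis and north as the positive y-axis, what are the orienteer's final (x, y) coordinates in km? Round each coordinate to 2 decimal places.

Leg 1 (127°, 8 km): east 8 sin 127° = 6.39, north 8 cos 127° = -4.81
Leg 2 (262°, 5 km): east 5 sin 262° = -4.95, north 5 cos 262° = -0.70
Leg 3 (306°, 4 km): east 4 sin 306° = -3.24, north 4 cos 306° = 2.35
Leg 4 (250°, 7 km): east 7 sin 250° = -6.58, north 7 cos 250° = -2.39
Summing: -8.38 km east, -5.55 km north → (-8.38, -5.55).

(-8.38, -5.55)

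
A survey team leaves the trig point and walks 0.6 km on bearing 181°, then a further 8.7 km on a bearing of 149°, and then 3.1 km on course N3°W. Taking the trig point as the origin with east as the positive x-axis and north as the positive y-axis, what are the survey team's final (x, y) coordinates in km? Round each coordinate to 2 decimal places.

Leg 1 (181°, 0.6 km): east 0.6 sin 181° = -0.01, north 0.6 cos 181° = -0.60
Leg 2 (149°, 8.7 km): east 8.7 sin 149° = 4.48, north 8.7 cos 149° = -7.46
Leg 3 (N3°W, 3.1 km): east 3.1 sin 357° = -0.16, north 3.1 cos 357° = 3.10
Summing: 4.31 km east, -4.96 km north → (4.31, -4.96).

(4.31, -4.96)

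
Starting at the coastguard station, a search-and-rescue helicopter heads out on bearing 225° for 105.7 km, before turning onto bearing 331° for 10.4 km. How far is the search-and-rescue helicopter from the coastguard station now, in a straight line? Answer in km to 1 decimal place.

Leg 1 (225°, 105.7 km): east 105.7 sin 225° = -74.74, north 105.7 cos 225° = -74.74
Leg 2 (331°, 10.4 km): east 10.4 sin 331° = -5.04, north 10.4 cos 331° = 9.10
Net: -79.78 east, -65.65 north. Distance = √((-79.78)² + (-65.65)²) = 103.318 km.

103.3 km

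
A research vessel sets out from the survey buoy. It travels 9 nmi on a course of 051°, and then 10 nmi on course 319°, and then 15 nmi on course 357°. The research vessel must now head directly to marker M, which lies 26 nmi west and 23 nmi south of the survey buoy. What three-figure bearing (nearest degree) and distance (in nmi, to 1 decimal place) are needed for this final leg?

Leg 1 (051°, 9 nmi): east 9 sin 51° = 6.99, north 9 cos 51° = 5.66
Leg 2 (319°, 10 nmi): east 10 sin 319° = -6.56, north 10 cos 319° = 7.55
Leg 3 (357°, 15 nmi): east 15 sin 357° = -0.79, north 15 cos 357° = 14.98
Current position: (-0.35, 28.19). Target: (-26, -23). Remaining: Δeast = -25.65, Δnorth = -51.19.
Bearing = atan2(-25.65, -51.19) mod 360° = 206.61°; distance = √((-25.65)² + (-51.19)²) = 57.257 nmi.

207°, 57.3 nmi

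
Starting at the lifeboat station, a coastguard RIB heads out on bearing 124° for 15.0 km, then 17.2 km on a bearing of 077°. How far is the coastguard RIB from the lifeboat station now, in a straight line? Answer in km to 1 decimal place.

29.5 km

Leg 1 (124°, 15.0 km): east 15.0 sin 124° = 12.44, north 15.0 cos 124° = -8.39
Leg 2 (077°, 17.2 km): east 17.2 sin 77° = 16.76, north 17.2 cos 77° = 3.87
Net: 29.19 east, -4.52 north. Distance = √((29.19)² + (-4.52)²) = 29.542 km.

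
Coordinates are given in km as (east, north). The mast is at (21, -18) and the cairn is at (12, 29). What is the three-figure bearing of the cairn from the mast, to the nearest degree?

349°

Δeast = 12 − 21 = -9.00; Δnorth = 29 − -18 = 47.00.
Bearing = atan2(Δeast, Δnorth) mod 360° = 349.16° ≈ 349°.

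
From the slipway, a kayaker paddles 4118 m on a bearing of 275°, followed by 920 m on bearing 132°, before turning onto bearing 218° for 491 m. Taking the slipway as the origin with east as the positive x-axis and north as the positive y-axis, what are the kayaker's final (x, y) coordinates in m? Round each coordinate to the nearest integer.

Leg 1 (275°, 4118 m): east 4118 sin 275° = -4102.33, north 4118 cos 275° = 358.91
Leg 2 (132°, 920 m): east 920 sin 132° = 683.69, north 920 cos 132° = -615.60
Leg 3 (218°, 491 m): east 491 sin 218° = -302.29, north 491 cos 218° = -386.91
Summing: -3720.93 m east, -643.61 m north → (-3721, -644).

(-3721, -644)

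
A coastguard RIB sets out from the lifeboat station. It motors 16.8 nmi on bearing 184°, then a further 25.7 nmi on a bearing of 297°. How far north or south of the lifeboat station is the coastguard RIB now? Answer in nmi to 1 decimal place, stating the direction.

5.1 nmi south

Leg 1 (184°, 16.8 nmi): east 16.8 sin 184° = -1.17, north 16.8 cos 184° = -16.76
Leg 2 (297°, 25.7 nmi): east 25.7 sin 297° = -22.90, north 25.7 cos 297° = 11.67
Net north component: -5.09 nmi.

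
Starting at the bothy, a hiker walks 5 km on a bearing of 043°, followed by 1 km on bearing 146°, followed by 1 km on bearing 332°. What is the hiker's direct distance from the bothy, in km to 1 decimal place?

Leg 1 (043°, 5 km): east 5 sin 43° = 3.41, north 5 cos 43° = 3.66
Leg 2 (146°, 1 km): east 1 sin 146° = 0.56, north 1 cos 146° = -0.83
Leg 3 (332°, 1 km): east 1 sin 332° = -0.47, north 1 cos 332° = 0.88
Net: 3.50 east, 3.71 north. Distance = √((3.50)² + (3.71)²) = 5.101 km.

5.1 km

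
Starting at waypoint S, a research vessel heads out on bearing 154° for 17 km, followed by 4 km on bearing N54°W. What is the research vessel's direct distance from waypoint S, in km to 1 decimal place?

Leg 1 (154°, 17 km): east 17 sin 154° = 7.45, north 17 cos 154° = -15.28
Leg 2 (N54°W, 4 km): east 4 sin 306° = -3.24, north 4 cos 306° = 2.35
Net: 4.22 east, -12.93 north. Distance = √((4.22)² + (-12.93)²) = 13.598 km.

13.6 km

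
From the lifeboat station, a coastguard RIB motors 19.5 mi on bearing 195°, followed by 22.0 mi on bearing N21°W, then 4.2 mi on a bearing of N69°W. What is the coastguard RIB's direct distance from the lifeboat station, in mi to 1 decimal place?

17.2 mi

Leg 1 (195°, 19.5 mi): east 19.5 sin 195° = -5.05, north 19.5 cos 195° = -18.84
Leg 2 (N21°W, 22.0 mi): east 22.0 sin 339° = -7.88, north 22.0 cos 339° = 20.54
Leg 3 (N69°W, 4.2 mi): east 4.2 sin 291° = -3.92, north 4.2 cos 291° = 1.51
Net: -16.85 east, 3.21 north. Distance = √((-16.85)² + (3.21)²) = 17.155 mi.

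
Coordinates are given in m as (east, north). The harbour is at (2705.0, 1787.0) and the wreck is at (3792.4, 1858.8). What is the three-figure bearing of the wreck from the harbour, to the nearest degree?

086°

Δeast = 3792.4 − 2705.0 = 1087.40; Δnorth = 1858.8 − 1787.0 = 71.80.
Bearing = atan2(Δeast, Δnorth) mod 360° = 86.22° ≈ 086°.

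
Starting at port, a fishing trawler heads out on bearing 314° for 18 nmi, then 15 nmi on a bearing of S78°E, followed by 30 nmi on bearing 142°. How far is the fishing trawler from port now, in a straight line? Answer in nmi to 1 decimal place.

Leg 1 (314°, 18 nmi): east 18 sin 314° = -12.95, north 18 cos 314° = 12.50
Leg 2 (S78°E, 15 nmi): east 15 sin 102° = 14.67, north 15 cos 102° = -3.12
Leg 3 (142°, 30 nmi): east 30 sin 142° = 18.47, north 30 cos 142° = -23.64
Net: 20.19 east, -14.26 north. Distance = √((20.19)² + (-14.26)²) = 24.719 nmi.

24.7 nmi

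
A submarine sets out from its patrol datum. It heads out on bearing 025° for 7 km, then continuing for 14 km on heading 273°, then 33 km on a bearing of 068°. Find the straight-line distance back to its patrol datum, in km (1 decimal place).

Leg 1 (025°, 7 km): east 7 sin 25° = 2.96, north 7 cos 25° = 6.34
Leg 2 (273°, 14 km): east 14 sin 273° = -13.98, north 14 cos 273° = 0.73
Leg 3 (068°, 33 km): east 33 sin 68° = 30.60, north 33 cos 68° = 12.36
Net: 19.57 east, 19.44 north. Distance = √((19.57)² + (19.44)²) = 27.587 km.

27.6 km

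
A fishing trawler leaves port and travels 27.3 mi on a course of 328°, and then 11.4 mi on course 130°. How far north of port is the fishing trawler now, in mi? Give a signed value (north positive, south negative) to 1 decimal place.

Leg 1 (328°, 27.3 mi): east 27.3 sin 328° = -14.47, north 27.3 cos 328° = 23.15
Leg 2 (130°, 11.4 mi): east 11.4 sin 130° = 8.73, north 11.4 cos 130° = -7.33
Net north component: 15.82 mi.

15.8 mi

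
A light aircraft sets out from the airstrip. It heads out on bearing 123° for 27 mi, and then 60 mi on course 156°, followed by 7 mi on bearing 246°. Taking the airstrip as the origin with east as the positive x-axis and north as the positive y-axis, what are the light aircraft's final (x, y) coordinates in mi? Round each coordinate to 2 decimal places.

Leg 1 (123°, 27 mi): east 27 sin 123° = 22.64, north 27 cos 123° = -14.71
Leg 2 (156°, 60 mi): east 60 sin 156° = 24.40, north 60 cos 156° = -54.81
Leg 3 (246°, 7 mi): east 7 sin 246° = -6.39, north 7 cos 246° = -2.85
Summing: 40.65 mi east, -72.37 mi north → (40.65, -72.37).

(40.65, -72.37)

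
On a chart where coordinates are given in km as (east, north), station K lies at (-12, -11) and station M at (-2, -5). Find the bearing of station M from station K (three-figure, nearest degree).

059°

Δeast = -2 − -12 = 10.00; Δnorth = -5 − -11 = 6.00.
Bearing = atan2(Δeast, Δnorth) mod 360° = 59.04° ≈ 059°.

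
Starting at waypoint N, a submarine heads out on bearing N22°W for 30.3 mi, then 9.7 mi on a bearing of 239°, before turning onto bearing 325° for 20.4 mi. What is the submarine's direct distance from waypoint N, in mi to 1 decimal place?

50.7 mi

Leg 1 (N22°W, 30.3 mi): east 30.3 sin 338° = -11.35, north 30.3 cos 338° = 28.09
Leg 2 (239°, 9.7 mi): east 9.7 sin 239° = -8.31, north 9.7 cos 239° = -5.00
Leg 3 (325°, 20.4 mi): east 20.4 sin 325° = -11.70, north 20.4 cos 325° = 16.71
Net: -31.37 east, 39.81 north. Distance = √((-31.37)² + (39.81)²) = 50.681 mi.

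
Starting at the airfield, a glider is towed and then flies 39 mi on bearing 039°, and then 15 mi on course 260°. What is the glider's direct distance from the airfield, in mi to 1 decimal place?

Leg 1 (039°, 39 mi): east 39 sin 39° = 24.54, north 39 cos 39° = 30.31
Leg 2 (260°, 15 mi): east 15 sin 260° = -14.77, north 15 cos 260° = -2.60
Net: 9.77 east, 27.70 north. Distance = √((9.77)² + (27.70)²) = 29.377 mi.

29.4 mi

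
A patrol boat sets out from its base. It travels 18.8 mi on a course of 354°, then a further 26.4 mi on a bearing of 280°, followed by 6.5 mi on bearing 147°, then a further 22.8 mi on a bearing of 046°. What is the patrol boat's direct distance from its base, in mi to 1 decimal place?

Leg 1 (354°, 18.8 mi): east 18.8 sin 354° = -1.97, north 18.8 cos 354° = 18.70
Leg 2 (280°, 26.4 mi): east 26.4 sin 280° = -26.00, north 26.4 cos 280° = 4.58
Leg 3 (147°, 6.5 mi): east 6.5 sin 147° = 3.54, north 6.5 cos 147° = -5.45
Leg 4 (046°, 22.8 mi): east 22.8 sin 46° = 16.40, north 22.8 cos 46° = 15.84
Net: -8.02 east, 33.67 north. Distance = √((-8.02)² + (33.67)²) = 34.611 mi.

34.6 mi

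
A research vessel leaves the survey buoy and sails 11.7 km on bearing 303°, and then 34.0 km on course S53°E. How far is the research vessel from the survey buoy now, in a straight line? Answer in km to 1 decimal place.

Leg 1 (303°, 11.7 km): east 11.7 sin 303° = -9.81, north 11.7 cos 303° = 6.37
Leg 2 (S53°E, 34.0 km): east 34.0 sin 127° = 27.15, north 34.0 cos 127° = -20.46
Net: 17.34 east, -14.09 north. Distance = √((17.34)² + (-14.09)²) = 22.343 km.

22.3 km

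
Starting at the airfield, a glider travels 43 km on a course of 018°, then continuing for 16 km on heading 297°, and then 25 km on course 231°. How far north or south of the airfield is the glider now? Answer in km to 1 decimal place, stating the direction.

32.4 km north

Leg 1 (018°, 43 km): east 43 sin 18° = 13.29, north 43 cos 18° = 40.90
Leg 2 (297°, 16 km): east 16 sin 297° = -14.26, north 16 cos 297° = 7.26
Leg 3 (231°, 25 km): east 25 sin 231° = -19.43, north 25 cos 231° = -15.73
Net north component: 32.43 km.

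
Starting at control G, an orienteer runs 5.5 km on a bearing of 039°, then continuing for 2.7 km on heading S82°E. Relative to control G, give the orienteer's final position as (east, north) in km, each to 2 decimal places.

(6.13, 3.90)

Leg 1 (039°, 5.5 km): east 5.5 sin 39° = 3.46, north 5.5 cos 39° = 4.27
Leg 2 (S82°E, 2.7 km): east 2.7 sin 98° = 2.67, north 2.7 cos 98° = -0.38
Summing: 6.13 km east, 3.90 km north → (6.13, 3.90).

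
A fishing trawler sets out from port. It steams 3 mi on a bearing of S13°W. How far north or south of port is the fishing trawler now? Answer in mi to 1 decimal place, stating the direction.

Leg 1 (S13°W, 3 mi): east 3 sin 193° = -0.67, north 3 cos 193° = -2.92
Net north component: -2.92 mi.

2.9 mi south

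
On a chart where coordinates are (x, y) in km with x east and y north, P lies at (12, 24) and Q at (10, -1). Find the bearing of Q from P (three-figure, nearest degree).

Δeast = 10 − 12 = -2.00; Δnorth = -1 − 24 = -25.00.
Bearing = atan2(Δeast, Δnorth) mod 360° = 184.57° ≈ 185°.

185°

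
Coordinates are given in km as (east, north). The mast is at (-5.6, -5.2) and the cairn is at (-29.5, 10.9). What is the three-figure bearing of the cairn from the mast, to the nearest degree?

Δeast = -29.5 − -5.6 = -23.90; Δnorth = 10.9 − -5.2 = 16.10.
Bearing = atan2(Δeast, Δnorth) mod 360° = 303.97° ≈ 304°.

304°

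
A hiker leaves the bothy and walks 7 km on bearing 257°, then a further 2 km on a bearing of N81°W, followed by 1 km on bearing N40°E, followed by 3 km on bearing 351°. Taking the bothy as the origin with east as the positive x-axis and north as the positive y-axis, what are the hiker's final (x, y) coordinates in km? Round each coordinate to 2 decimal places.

(-8.62, 2.47)

Leg 1 (257°, 7 km): east 7 sin 257° = -6.82, north 7 cos 257° = -1.57
Leg 2 (N81°W, 2 km): east 2 sin 279° = -1.98, north 2 cos 279° = 0.31
Leg 3 (N40°E, 1 km): east 1 sin 40° = 0.64, north 1 cos 40° = 0.77
Leg 4 (351°, 3 km): east 3 sin 351° = -0.47, north 3 cos 351° = 2.96
Summing: -8.62 km east, 2.47 km north → (-8.62, 2.47).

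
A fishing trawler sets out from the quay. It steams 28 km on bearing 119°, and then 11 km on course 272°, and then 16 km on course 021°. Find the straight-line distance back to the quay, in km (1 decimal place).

Leg 1 (119°, 28 km): east 28 sin 119° = 24.49, north 28 cos 119° = -13.57
Leg 2 (272°, 11 km): east 11 sin 272° = -10.99, north 11 cos 272° = 0.38
Leg 3 (021°, 16 km): east 16 sin 21° = 5.73, north 16 cos 21° = 14.94
Net: 19.23 east, 1.75 north. Distance = √((19.23)² + (1.75)²) = 19.309 km.

19.3 km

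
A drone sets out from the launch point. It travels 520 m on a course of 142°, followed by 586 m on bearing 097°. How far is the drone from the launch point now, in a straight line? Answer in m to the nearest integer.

1022 m

Leg 1 (142°, 520 m): east 520 sin 142° = 320.14, north 520 cos 142° = -409.77
Leg 2 (097°, 586 m): east 586 sin 97° = 581.63, north 586 cos 97° = -71.42
Net: 901.78 east, -481.18 north. Distance = √((901.78)² + (-481.18)²) = 1022.123 m.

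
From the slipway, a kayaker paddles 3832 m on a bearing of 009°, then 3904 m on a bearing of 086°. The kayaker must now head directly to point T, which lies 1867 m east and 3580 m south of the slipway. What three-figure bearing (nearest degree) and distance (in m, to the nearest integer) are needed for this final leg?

Leg 1 (009°, 3832 m): east 3832 sin 9° = 599.46, north 3832 cos 9° = 3784.82
Leg 2 (086°, 3904 m): east 3904 sin 86° = 3894.49, north 3904 cos 86° = 272.33
Current position: (4493.95, 4057.15). Target: (1867, -3580). Remaining: Δeast = -2626.95, Δnorth = -7637.15.
Bearing = atan2(-2626.95, -7637.15) mod 360° = 198.98°; distance = √((-2626.95)² + (-7637.15)²) = 8076.319 m.

199°, 8076 m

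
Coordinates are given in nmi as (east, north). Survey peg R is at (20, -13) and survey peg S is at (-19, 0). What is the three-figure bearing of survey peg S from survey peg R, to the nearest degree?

288°

Δeast = -19 − 20 = -39.00; Δnorth = 0 − -13 = 13.00.
Bearing = atan2(Δeast, Δnorth) mod 360° = 288.43° ≈ 288°.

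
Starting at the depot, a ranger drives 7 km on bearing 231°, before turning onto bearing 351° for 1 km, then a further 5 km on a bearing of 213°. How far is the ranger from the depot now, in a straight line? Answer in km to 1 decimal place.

Leg 1 (231°, 7 km): east 7 sin 231° = -5.44, north 7 cos 231° = -4.41
Leg 2 (351°, 1 km): east 1 sin 351° = -0.16, north 1 cos 351° = 0.99
Leg 3 (213°, 5 km): east 5 sin 213° = -2.72, north 5 cos 213° = -4.19
Net: -8.32 east, -7.61 north. Distance = √((-8.32)² + (-7.61)²) = 11.276 km.

11.3 km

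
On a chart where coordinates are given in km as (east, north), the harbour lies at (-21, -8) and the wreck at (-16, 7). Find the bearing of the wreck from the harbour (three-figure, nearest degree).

Δeast = -16 − -21 = 5.00; Δnorth = 7 − -8 = 15.00.
Bearing = atan2(Δeast, Δnorth) mod 360° = 18.43° ≈ 018°.

018°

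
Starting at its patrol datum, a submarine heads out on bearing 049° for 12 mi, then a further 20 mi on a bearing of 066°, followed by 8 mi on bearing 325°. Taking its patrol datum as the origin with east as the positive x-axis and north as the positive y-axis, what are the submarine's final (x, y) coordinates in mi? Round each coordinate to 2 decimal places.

Leg 1 (049°, 12 mi): east 12 sin 49° = 9.06, north 12 cos 49° = 7.87
Leg 2 (066°, 20 mi): east 20 sin 66° = 18.27, north 20 cos 66° = 8.13
Leg 3 (325°, 8 mi): east 8 sin 325° = -4.59, north 8 cos 325° = 6.55
Summing: 22.74 mi east, 22.56 mi north → (22.74, 22.56).

(22.74, 22.56)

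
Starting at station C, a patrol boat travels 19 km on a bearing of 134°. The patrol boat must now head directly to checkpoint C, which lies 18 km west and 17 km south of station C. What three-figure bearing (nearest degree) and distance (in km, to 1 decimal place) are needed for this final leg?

263°, 31.9 km

Leg 1 (134°, 19 km): east 19 sin 134° = 13.67, north 19 cos 134° = -13.20
Current position: (13.67, -13.20). Target: (-18, -17). Remaining: Δeast = -31.67, Δnorth = -3.80.
Bearing = atan2(-31.67, -3.80) mod 360° = 263.15°; distance = √((-31.67)² + (-3.80)²) = 31.895 km.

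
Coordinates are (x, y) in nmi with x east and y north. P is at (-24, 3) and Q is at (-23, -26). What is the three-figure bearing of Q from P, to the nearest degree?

178°

Δeast = -23 − -24 = 1.00; Δnorth = -26 − 3 = -29.00.
Bearing = atan2(Δeast, Δnorth) mod 360° = 178.03° ≈ 178°.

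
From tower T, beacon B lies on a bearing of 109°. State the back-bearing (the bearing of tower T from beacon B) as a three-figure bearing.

Back-bearing = 109° + 180° = 289°.

289°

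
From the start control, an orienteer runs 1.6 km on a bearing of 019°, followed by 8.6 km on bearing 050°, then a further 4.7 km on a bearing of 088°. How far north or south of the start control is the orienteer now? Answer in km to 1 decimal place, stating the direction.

7.2 km north

Leg 1 (019°, 1.6 km): east 1.6 sin 19° = 0.52, north 1.6 cos 19° = 1.51
Leg 2 (050°, 8.6 km): east 8.6 sin 50° = 6.59, north 8.6 cos 50° = 5.53
Leg 3 (088°, 4.7 km): east 4.7 sin 88° = 4.70, north 4.7 cos 88° = 0.16
Net north component: 7.20 km.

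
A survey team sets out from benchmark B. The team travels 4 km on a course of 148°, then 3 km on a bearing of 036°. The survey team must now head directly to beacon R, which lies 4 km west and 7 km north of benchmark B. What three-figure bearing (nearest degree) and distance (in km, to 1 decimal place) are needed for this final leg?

315°, 11.2 km

Leg 1 (148°, 4 km): east 4 sin 148° = 2.12, north 4 cos 148° = -3.39
Leg 2 (036°, 3 km): east 3 sin 36° = 1.76, north 3 cos 36° = 2.43
Current position: (3.88, -0.97). Target: (-4, 7). Remaining: Δeast = -7.88, Δnorth = 7.97.
Bearing = atan2(-7.88, 7.97) mod 360° = 315.30°; distance = √((-7.88)² + (7.97)²) = 11.207 km.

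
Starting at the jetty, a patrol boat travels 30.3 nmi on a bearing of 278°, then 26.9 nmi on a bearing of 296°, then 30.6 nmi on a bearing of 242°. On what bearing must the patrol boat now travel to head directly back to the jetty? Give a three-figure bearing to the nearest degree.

Leg 1 (278°, 30.3 nmi): east 30.3 sin 278° = -30.01, north 30.3 cos 278° = 4.22
Leg 2 (296°, 26.9 nmi): east 26.9 sin 296° = -24.18, north 26.9 cos 296° = 11.79
Leg 3 (242°, 30.6 nmi): east 30.6 sin 242° = -27.02, north 30.6 cos 242° = -14.37
Net displacement: -81.20 east, 1.64 north. Direction back to start is (81.20, -1.64): bearing = atan2(81.20, -1.64) mod 360° = 91.16° ≈ 091°.

091°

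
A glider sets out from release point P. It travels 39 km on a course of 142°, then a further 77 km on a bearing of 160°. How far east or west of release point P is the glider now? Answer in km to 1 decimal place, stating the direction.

Leg 1 (142°, 39 km): east 39 sin 142° = 24.01, north 39 cos 142° = -30.73
Leg 2 (160°, 77 km): east 77 sin 160° = 26.34, north 77 cos 160° = -72.36
Net east component: 50.35 km.

50.3 km east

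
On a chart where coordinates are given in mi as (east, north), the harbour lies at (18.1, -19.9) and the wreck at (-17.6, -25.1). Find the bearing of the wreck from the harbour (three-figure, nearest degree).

262°

Δeast = -17.6 − 18.1 = -35.70; Δnorth = -25.1 − -19.9 = -5.20.
Bearing = atan2(Δeast, Δnorth) mod 360° = 261.71° ≈ 262°.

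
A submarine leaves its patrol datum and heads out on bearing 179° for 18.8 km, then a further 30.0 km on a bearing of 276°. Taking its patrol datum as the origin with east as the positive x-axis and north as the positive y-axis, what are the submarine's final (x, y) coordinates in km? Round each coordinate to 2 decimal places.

(-29.51, -15.66)

Leg 1 (179°, 18.8 km): east 18.8 sin 179° = 0.33, north 18.8 cos 179° = -18.80
Leg 2 (276°, 30.0 km): east 30.0 sin 276° = -29.84, north 30.0 cos 276° = 3.14
Summing: -29.51 km east, -15.66 km north → (-29.51, -15.66).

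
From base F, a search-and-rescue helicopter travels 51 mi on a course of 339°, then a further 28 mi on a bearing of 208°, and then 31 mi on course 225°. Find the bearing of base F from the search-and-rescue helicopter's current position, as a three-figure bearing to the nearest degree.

091°

Leg 1 (339°, 51 mi): east 51 sin 339° = -18.28, north 51 cos 339° = 47.61
Leg 2 (208°, 28 mi): east 28 sin 208° = -13.15, north 28 cos 208° = -24.72
Leg 3 (225°, 31 mi): east 31 sin 225° = -21.92, north 31 cos 225° = -21.92
Net displacement: -53.34 east, 0.97 north. Direction back to start is (53.34, -0.97): bearing = atan2(53.34, -0.97) mod 360° = 91.04° ≈ 091°.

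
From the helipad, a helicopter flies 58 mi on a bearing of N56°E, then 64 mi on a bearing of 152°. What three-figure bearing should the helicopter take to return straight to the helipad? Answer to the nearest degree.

287°

Leg 1 (N56°E, 58 mi): east 58 sin 56° = 48.08, north 58 cos 56° = 32.43
Leg 2 (152°, 64 mi): east 64 sin 152° = 30.05, north 64 cos 152° = -56.51
Net displacement: 78.13 east, -24.08 north. Direction back to start is (-78.13, 24.08): bearing = atan2(-78.13, 24.08) mod 360° = 287.13° ≈ 287°.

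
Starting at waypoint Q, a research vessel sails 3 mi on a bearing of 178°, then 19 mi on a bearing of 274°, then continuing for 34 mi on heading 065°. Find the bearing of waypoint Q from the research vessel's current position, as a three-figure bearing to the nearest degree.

223°

Leg 1 (178°, 3 mi): east 3 sin 178° = 0.10, north 3 cos 178° = -3.00
Leg 2 (274°, 19 mi): east 19 sin 274° = -18.95, north 19 cos 274° = 1.33
Leg 3 (065°, 34 mi): east 34 sin 65° = 30.81, north 34 cos 65° = 14.37
Net displacement: 11.97 east, 12.70 north. Direction back to start is (-11.97, -12.70): bearing = atan2(-11.97, -12.70) mod 360° = 223.30° ≈ 223°.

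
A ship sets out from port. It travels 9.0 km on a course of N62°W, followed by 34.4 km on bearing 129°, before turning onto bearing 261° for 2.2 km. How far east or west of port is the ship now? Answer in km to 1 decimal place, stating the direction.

16.6 km east

Leg 1 (N62°W, 9.0 km): east 9.0 sin 298° = -7.95, north 9.0 cos 298° = 4.23
Leg 2 (129°, 34.4 km): east 34.4 sin 129° = 26.73, north 34.4 cos 129° = -21.65
Leg 3 (261°, 2.2 km): east 2.2 sin 261° = -2.17, north 2.2 cos 261° = -0.34
Net east component: 16.61 km.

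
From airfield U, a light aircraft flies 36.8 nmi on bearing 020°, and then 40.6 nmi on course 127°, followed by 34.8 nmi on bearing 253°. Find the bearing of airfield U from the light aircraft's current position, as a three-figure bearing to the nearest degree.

Leg 1 (020°, 36.8 nmi): east 36.8 sin 20° = 12.59, north 36.8 cos 20° = 34.58
Leg 2 (127°, 40.6 nmi): east 40.6 sin 127° = 32.42, north 40.6 cos 127° = -24.43
Leg 3 (253°, 34.8 nmi): east 34.8 sin 253° = -33.28, north 34.8 cos 253° = -10.17
Net displacement: 11.73 east, -0.03 north. Direction back to start is (-11.73, 0.03): bearing = atan2(-11.73, 0.03) mod 360° = 270.13° ≈ 270°.

270°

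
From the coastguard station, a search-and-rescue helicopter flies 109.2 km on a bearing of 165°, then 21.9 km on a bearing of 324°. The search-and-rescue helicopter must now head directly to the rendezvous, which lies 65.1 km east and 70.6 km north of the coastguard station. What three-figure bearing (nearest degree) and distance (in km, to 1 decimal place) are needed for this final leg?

Leg 1 (165°, 109.2 km): east 109.2 sin 165° = 28.26, north 109.2 cos 165° = -105.48
Leg 2 (324°, 21.9 km): east 21.9 sin 324° = -12.87, north 21.9 cos 324° = 17.72
Current position: (15.39, -87.76). Target: (65.1, 70.6). Remaining: Δeast = 49.71, Δnorth = 158.36.
Bearing = atan2(49.71, 158.36) mod 360° = 17.43°; distance = √((49.71)² + (158.36)²) = 165.980 km.

017°, 166.0 km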